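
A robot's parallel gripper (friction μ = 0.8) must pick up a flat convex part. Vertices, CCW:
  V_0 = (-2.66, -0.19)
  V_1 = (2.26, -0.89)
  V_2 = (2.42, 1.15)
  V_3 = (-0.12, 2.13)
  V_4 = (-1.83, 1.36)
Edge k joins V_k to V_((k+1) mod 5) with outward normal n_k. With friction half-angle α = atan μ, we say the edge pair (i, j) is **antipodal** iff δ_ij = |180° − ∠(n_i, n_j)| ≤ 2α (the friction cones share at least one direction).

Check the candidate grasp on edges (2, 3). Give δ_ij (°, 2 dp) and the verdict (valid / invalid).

α = atan 0.8 = 38.66°;  2α = 77.32°
edge 2: e_2 = (-2.54, +0.98);  n_2 = (+0.3600, +0.9330)
edge 3: e_3 = (-1.71, -0.77);  n_3 = (-0.4106, +0.9118)
∠(n_2, n_3) = 45.34°
δ = |180° − 45.34°| = 134.66°
134.66° > 2α = 77.32°  →  invalid

δ = 134.66°, invalid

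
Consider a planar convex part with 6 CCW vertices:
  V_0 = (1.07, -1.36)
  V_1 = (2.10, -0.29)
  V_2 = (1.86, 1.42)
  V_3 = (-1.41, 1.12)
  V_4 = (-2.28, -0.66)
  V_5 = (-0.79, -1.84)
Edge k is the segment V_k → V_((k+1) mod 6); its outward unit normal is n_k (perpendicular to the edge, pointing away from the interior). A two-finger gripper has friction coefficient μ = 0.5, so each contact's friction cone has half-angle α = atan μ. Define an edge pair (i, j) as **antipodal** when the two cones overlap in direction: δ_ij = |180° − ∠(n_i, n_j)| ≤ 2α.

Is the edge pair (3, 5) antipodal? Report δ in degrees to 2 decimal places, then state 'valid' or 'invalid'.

α = atan 0.5 = 26.57°;  2α = 53.13°
edge 3: e_3 = (-0.87, -1.78);  n_3 = (-0.8984, +0.4391)
edge 5: e_5 = (+1.86, +0.48);  n_5 = (+0.2499, -0.9683)
∠(n_3, n_5) = 130.52°
δ = |180° − 130.52°| = 49.48°
49.48° ≤ 2α = 53.13°  →  valid

δ = 49.48°, valid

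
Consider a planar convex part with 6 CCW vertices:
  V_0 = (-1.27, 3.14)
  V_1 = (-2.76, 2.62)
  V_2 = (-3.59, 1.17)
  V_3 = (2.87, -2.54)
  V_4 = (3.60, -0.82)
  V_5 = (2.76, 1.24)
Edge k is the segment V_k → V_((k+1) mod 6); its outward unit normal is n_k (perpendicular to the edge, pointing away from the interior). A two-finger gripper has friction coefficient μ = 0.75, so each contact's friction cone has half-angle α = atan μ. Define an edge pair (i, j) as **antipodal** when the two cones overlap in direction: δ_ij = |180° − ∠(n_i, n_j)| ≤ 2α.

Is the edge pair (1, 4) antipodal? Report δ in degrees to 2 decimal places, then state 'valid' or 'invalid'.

δ = 51.97°, valid

α = atan 0.75 = 36.87°;  2α = 73.74°
edge 1: e_1 = (-0.83, -1.45);  n_1 = (-0.8679, +0.4968)
edge 4: e_4 = (-0.84, +2.06);  n_4 = (+0.9260, +0.3776)
∠(n_1, n_4) = 128.03°
δ = |180° − 128.03°| = 51.97°
51.97° ≤ 2α = 73.74°  →  valid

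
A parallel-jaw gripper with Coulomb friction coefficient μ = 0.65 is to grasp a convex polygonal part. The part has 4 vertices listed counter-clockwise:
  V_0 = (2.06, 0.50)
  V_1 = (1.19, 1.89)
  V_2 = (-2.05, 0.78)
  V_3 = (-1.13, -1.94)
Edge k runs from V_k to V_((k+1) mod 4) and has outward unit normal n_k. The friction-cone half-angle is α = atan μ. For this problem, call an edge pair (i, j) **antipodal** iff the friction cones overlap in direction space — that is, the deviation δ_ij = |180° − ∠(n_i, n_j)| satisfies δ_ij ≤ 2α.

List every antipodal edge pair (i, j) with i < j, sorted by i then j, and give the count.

count = 2; pairs: (0,2), (1,3)

α = atan 0.65 = 33.02°;  2α = 66.05°
n_0 = (+0.8477, +0.5305)
n_1 = (-0.3241, +0.9460)
n_2 = (-0.9473, -0.3204)
n_3 = (+0.6075, -0.7943)
  (0,1): δ = 103.13°  ·
  (0,2): δ = 13.36°  ✓
  (0,3): δ = 95.37°  ·
  (1,2): δ = 90.22°  ·
  (1,3): δ = 18.50°  ✓
  (2,3): δ = 71.28°  ·
antipodal pairs: 2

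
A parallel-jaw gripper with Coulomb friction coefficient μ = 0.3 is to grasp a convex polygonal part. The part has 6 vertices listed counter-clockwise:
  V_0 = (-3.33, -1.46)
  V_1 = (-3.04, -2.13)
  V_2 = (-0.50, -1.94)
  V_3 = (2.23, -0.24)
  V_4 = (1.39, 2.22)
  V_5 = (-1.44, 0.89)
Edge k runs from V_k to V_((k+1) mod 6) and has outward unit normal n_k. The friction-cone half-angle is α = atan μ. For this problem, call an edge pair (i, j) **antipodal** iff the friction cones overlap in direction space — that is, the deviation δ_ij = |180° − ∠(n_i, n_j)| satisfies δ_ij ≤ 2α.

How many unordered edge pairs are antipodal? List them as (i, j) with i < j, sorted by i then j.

count = 4; pairs: (0,3), (1,4), (2,4), (2,5)

α = atan 0.3 = 16.70°;  2α = 33.40°
n_0 = (-0.9177, -0.3972)
n_1 = (+0.0746, -0.9972)
n_2 = (+0.5286, -0.8489)
n_3 = (+0.9463, +0.3231)
n_4 = (-0.4253, +0.9050)
n_5 = (-0.7792, +0.6267)
  (0,1): δ = 109.13°  ·
  (0,2): δ = 81.49°  ·
  (0,3): δ = 4.55°  ✓
  (0,4): δ = 91.77°  ·
  (0,5): δ = 117.79°  ·
  (1,2): δ = 152.37°  ·
  (1,3): δ = 75.42°  ·
  (1,4): δ = 20.89°  ✓
  (1,5): δ = 46.91°  ·
  (2,3): δ = 103.06°  ·
  (2,4): δ = 6.74°  ✓
  (2,5): δ = 19.28°  ✓
  (3,4): δ = 83.68°  ·
  (3,5): δ = 57.66°  ·
  (4,5): δ = 153.98°  ·
antipodal pairs: 4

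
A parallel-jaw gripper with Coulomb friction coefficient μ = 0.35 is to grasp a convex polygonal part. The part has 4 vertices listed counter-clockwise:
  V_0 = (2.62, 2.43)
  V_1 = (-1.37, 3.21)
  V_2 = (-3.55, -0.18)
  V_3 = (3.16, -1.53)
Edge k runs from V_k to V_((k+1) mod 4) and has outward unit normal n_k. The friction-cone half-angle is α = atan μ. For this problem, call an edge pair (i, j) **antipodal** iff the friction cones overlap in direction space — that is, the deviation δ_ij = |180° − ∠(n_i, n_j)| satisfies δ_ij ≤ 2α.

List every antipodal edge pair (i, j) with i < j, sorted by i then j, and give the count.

α = atan 0.35 = 19.29°;  2α = 38.58°
n_0 = (+0.1919, +0.9814)
n_1 = (-0.8411, +0.5409)
n_2 = (-0.1972, -0.9804)
n_3 = (+0.9908, +0.1351)
  (0,1): δ = 111.68°  ·
  (0,2): δ = 0.31°  ✓
  (0,3): δ = 108.83°  ·
  (1,2): δ = 68.63°  ·
  (1,3): δ = 40.51°  ·
  (2,3): δ = 70.86°  ·
antipodal pairs: 1

count = 1; pairs: (0,2)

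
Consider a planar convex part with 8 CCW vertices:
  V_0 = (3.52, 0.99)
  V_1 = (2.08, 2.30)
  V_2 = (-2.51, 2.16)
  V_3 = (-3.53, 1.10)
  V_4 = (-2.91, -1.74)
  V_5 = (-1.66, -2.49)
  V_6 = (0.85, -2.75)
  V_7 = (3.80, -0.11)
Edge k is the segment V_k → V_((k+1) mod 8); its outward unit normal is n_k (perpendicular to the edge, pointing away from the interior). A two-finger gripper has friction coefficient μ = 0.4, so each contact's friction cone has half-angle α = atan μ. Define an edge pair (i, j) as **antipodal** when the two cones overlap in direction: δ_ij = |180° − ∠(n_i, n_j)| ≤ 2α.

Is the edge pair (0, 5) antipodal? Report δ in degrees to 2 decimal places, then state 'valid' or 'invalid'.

δ = 36.38°, valid

α = atan 0.4 = 21.80°;  2α = 43.60°
edge 0: e_0 = (-1.44, +1.31);  n_0 = (+0.6729, +0.7397)
edge 5: e_5 = (+2.51, -0.26);  n_5 = (-0.1030, -0.9947)
∠(n_0, n_5) = 143.62°
δ = |180° − 143.62°| = 36.38°
36.38° ≤ 2α = 43.60°  →  valid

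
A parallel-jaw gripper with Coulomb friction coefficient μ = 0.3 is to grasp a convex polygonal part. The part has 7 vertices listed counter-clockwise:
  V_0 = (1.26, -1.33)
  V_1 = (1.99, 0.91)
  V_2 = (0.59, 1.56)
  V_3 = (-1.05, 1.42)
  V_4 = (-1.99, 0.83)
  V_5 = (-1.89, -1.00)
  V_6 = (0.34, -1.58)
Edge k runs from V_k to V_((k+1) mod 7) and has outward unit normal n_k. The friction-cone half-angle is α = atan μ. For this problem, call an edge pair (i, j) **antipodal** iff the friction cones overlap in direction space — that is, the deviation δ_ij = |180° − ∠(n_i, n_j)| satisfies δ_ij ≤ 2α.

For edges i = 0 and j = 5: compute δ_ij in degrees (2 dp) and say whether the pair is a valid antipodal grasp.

δ = 93.47°, invalid

α = atan 0.3 = 16.70°;  2α = 33.40°
edge 0: e_0 = (+0.73, +2.24);  n_0 = (+0.9508, -0.3099)
edge 5: e_5 = (+2.23, -0.58);  n_5 = (-0.2517, -0.9678)
∠(n_0, n_5) = 86.53°
δ = |180° − 86.53°| = 93.47°
93.47° > 2α = 33.40°  →  invalid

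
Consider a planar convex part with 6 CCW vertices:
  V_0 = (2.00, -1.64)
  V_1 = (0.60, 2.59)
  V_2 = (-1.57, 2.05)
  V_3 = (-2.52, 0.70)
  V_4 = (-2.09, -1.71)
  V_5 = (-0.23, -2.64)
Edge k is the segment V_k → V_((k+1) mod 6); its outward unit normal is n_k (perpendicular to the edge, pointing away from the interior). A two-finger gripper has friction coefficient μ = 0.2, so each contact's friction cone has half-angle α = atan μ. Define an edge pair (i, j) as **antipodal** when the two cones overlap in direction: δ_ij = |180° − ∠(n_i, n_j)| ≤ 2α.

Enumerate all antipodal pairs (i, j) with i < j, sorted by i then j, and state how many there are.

α = atan 0.2 = 11.31°;  2α = 22.62°
n_0 = (+0.9494, +0.3142)
n_1 = (-0.2415, +0.9704)
n_2 = (-0.8178, +0.5755)
n_3 = (-0.9845, -0.1756)
n_4 = (-0.4472, -0.8944)
n_5 = (+0.4092, -0.9125)
  (0,1): δ = 94.34°  ·
  (0,2): δ = 53.45°  ·
  (0,3): δ = 8.20°  ✓
  (0,4): δ = 45.12°  ·
  (0,5): δ = 95.84°  ·
  (1,2): δ = 139.11°  ·
  (1,3): δ = 93.86°  ·
  (1,4): δ = 40.54°  ·
  (1,5): δ = 10.18°  ✓
  (2,3): δ = 134.75°  ·
  (2,4): δ = 81.43°  ·
  (2,5): δ = 30.71°  ·
  (3,4): δ = 126.68°  ·
  (3,5): δ = 75.96°  ·
  (4,5): δ = 129.28°  ·
antipodal pairs: 2

count = 2; pairs: (0,3), (1,5)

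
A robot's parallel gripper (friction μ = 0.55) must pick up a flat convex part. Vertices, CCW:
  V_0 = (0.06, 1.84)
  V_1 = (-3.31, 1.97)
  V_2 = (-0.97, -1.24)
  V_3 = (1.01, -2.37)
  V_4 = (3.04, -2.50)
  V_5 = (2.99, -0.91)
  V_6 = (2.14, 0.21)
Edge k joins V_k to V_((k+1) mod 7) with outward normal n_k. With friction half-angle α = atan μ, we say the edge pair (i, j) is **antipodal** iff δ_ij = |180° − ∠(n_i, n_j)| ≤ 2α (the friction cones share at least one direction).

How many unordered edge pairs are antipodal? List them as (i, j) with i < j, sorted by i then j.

α = atan 0.55 = 28.81°;  2α = 57.62°
n_0 = (+0.0385, +0.9993)
n_1 = (-0.8081, -0.5891)
n_2 = (-0.4957, -0.8685)
n_3 = (-0.0639, -0.9980)
n_4 = (+0.9995, +0.0314)
n_5 = (+0.7966, +0.6045)
n_6 = (+0.6168, +0.7871)
  (0,1): δ = 51.70°  ✓
  (0,2): δ = 27.50°  ✓
  (0,3): δ = 1.46°  ✓
  (0,4): δ = 94.01°  ·
  (0,5): δ = 129.41°  ·
  (0,6): δ = 144.12°  ·
  (1,2): δ = 155.80°  ·
  (1,3): δ = 129.76°  ·
  (1,4): δ = 34.29°  ✓
  (1,5): δ = 1.10°  ✓
  (1,6): δ = 15.82°  ✓
  (2,3): δ = 153.95°  ·
  (2,4): δ = 58.49°  ·
  (2,5): δ = 23.09°  ✓
  (2,6): δ = 8.37°  ✓
  (3,4): δ = 84.53°  ·
  (3,5): δ = 49.14°  ✓
  (3,6): δ = 34.42°  ✓
  (4,5): δ = 144.61°  ·
  (4,6): δ = 129.89°  ·
  (5,6): δ = 165.28°  ·
antipodal pairs: 10

count = 10; pairs: (0,1), (0,2), (0,3), (1,4), (1,5), (1,6), (2,5), (2,6), (3,5), (3,6)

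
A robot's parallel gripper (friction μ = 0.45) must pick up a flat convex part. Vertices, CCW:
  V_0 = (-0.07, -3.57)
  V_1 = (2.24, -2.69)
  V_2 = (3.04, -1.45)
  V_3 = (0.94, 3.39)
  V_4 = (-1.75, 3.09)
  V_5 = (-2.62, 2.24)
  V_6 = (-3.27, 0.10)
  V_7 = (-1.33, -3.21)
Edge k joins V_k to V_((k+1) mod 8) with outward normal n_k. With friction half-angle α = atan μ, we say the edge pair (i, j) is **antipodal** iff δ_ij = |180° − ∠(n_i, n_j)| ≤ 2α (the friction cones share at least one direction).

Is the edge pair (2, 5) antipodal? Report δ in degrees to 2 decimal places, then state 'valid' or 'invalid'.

α = atan 0.45 = 24.23°;  2α = 48.46°
edge 2: e_2 = (-2.10, +4.84);  n_2 = (+0.9174, +0.3980)
edge 5: e_5 = (-0.65, -2.14);  n_5 = (-0.9568, +0.2906)
∠(n_2, n_5) = 139.65°
δ = |180° − 139.65°| = 40.35°
40.35° ≤ 2α = 48.46°  →  valid

δ = 40.35°, valid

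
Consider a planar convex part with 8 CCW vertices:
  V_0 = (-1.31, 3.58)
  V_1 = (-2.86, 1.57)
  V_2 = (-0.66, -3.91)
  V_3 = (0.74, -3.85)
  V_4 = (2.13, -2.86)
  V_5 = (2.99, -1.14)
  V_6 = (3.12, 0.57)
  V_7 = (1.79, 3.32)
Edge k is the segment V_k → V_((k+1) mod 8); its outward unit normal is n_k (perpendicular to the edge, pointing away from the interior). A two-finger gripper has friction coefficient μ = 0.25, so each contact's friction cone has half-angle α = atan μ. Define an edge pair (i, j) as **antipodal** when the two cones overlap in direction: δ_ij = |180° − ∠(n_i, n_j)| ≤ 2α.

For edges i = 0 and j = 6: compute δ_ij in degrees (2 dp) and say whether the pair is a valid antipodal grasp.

δ = 63.45°, invalid

α = atan 0.25 = 14.04°;  2α = 28.07°
edge 0: e_0 = (-1.55, -2.01);  n_0 = (-0.7919, +0.6107)
edge 6: e_6 = (-1.33, +2.75);  n_6 = (+0.9002, +0.4354)
∠(n_0, n_6) = 116.55°
δ = |180° − 116.55°| = 63.45°
63.45° > 2α = 28.07°  →  invalid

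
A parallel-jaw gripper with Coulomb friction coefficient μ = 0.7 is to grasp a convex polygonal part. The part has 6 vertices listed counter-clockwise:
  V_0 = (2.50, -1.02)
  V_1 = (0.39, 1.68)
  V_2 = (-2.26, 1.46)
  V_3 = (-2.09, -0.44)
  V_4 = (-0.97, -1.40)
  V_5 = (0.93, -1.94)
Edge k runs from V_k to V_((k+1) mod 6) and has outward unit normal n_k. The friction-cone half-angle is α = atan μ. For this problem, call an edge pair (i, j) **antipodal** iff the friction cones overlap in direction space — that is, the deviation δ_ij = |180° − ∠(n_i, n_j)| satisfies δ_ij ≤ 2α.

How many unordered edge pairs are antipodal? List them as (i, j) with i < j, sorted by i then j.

count = 7; pairs: (0,2), (0,3), (0,4), (1,3), (1,4), (1,5), (2,5)

α = atan 0.7 = 34.99°;  2α = 69.98°
n_0 = (+0.7879, +0.6158)
n_1 = (-0.0827, +0.9966)
n_2 = (-0.9960, -0.0891)
n_3 = (-0.6508, -0.7593)
n_4 = (-0.2734, -0.9619)
n_5 = (+0.5056, -0.8628)
  (0,1): δ = 123.26°  ·
  (0,2): δ = 32.89°  ✓
  (0,3): δ = 11.39°  ✓
  (0,4): δ = 36.13°  ✓
  (0,5): δ = 82.36°  ·
  (1,2): δ = 89.63°  ·
  (1,3): δ = 45.35°  ✓
  (1,4): δ = 20.61°  ✓
  (1,5): δ = 25.62°  ✓
  (2,3): δ = 135.71°  ·
  (2,4): δ = 110.98°  ·
  (2,5): δ = 64.74°  ✓
  (3,4): δ = 155.26°  ·
  (3,5): δ = 109.03°  ·
  (4,5): δ = 133.76°  ·
antipodal pairs: 7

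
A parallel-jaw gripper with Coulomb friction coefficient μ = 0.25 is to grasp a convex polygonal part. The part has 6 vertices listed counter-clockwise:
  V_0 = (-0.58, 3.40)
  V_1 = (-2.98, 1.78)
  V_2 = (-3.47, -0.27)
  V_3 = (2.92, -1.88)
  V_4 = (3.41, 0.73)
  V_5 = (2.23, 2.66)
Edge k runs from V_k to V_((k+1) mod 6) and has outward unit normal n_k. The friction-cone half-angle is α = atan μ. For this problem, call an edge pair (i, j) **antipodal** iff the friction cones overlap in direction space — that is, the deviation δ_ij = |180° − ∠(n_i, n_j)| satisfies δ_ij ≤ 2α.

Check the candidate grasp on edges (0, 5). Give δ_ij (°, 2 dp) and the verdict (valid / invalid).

α = atan 0.25 = 14.04°;  2α = 28.07°
edge 0: e_0 = (-2.40, -1.62);  n_0 = (-0.5595, +0.8288)
edge 5: e_5 = (-2.81, +0.74);  n_5 = (+0.2547, +0.9670)
∠(n_0, n_5) = 48.77°
δ = |180° − 48.77°| = 131.23°
131.23° > 2α = 28.07°  →  invalid

δ = 131.23°, invalid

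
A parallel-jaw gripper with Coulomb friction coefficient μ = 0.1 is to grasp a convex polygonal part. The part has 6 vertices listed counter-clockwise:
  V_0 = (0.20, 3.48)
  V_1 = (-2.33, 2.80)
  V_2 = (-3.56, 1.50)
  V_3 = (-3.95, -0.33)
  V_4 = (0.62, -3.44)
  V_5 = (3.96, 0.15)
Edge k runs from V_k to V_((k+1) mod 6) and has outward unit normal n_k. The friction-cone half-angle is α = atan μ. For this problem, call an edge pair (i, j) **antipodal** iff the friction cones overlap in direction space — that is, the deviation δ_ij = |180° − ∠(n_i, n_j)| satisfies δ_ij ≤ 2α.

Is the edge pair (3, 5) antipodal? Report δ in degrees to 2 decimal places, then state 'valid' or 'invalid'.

δ = 7.29°, valid

α = atan 0.1 = 5.71°;  2α = 11.42°
edge 3: e_3 = (+4.57, -3.11);  n_3 = (-0.5626, -0.8267)
edge 5: e_5 = (-3.76, +3.33);  n_5 = (+0.6630, +0.7486)
∠(n_3, n_5) = 172.71°
δ = |180° − 172.71°| = 7.29°
7.29° ≤ 2α = 11.42°  →  valid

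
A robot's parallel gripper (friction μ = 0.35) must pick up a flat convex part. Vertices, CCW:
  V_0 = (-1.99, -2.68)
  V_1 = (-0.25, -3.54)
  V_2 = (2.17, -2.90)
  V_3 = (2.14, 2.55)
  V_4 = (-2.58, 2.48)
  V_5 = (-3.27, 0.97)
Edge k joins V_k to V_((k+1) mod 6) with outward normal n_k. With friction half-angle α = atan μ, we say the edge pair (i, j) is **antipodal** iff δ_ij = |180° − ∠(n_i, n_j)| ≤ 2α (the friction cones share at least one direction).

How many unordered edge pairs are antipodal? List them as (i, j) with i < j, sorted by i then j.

count = 4; pairs: (0,3), (1,3), (2,4), (2,5)

α = atan 0.35 = 19.29°;  2α = 38.58°
n_0 = (-0.4431, -0.8965)
n_1 = (+0.2557, -0.9668)
n_2 = (+1.0000, +0.0055)
n_3 = (-0.0148, +0.9999)
n_4 = (-0.9095, +0.4156)
n_5 = (-0.9437, -0.3309)
  (0,1): δ = 138.89°  ·
  (0,2): δ = 63.38°  ·
  (0,3): δ = 27.15°  ✓
  (0,4): δ = 91.74°  ·
  (0,5): δ = 135.63°  ·
  (1,2): δ = 104.50°  ·
  (1,3): δ = 13.96°  ✓
  (1,4): δ = 50.63°  ·
  (1,5): δ = 94.51°  ·
  (2,3): δ = 89.47°  ·
  (2,4): δ = 24.87°  ✓
  (2,5): δ = 19.01°  ✓
  (3,4): δ = 115.41°  ·
  (3,5): δ = 71.52°  ·
  (4,5): δ = 136.12°  ·
antipodal pairs: 4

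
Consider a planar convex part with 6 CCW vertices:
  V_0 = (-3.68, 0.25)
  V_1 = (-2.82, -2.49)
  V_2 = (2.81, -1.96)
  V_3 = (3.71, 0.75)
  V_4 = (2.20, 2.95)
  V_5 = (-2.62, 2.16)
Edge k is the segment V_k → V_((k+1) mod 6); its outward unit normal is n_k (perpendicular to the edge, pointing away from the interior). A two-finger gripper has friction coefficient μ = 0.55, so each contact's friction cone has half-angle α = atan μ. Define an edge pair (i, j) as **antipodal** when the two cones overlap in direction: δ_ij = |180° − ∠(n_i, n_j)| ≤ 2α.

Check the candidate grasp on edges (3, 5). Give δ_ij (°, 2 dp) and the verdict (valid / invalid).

α = atan 0.55 = 28.81°;  2α = 57.62°
edge 3: e_3 = (-1.51, +2.20);  n_3 = (+0.8245, +0.5659)
edge 5: e_5 = (-1.06, -1.91);  n_5 = (-0.8744, +0.4853)
∠(n_3, n_5) = 116.51°
δ = |180° − 116.51°| = 63.49°
63.49° > 2α = 57.62°  →  invalid

δ = 63.49°, invalid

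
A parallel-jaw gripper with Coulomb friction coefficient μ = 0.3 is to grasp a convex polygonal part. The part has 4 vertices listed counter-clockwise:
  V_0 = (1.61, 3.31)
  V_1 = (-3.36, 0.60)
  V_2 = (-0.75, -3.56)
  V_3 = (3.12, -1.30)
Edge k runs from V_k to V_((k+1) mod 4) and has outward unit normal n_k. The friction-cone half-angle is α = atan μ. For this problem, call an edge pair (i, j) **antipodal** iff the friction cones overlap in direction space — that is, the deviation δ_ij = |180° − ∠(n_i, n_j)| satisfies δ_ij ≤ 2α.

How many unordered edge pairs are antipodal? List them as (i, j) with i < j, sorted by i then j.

count = 2; pairs: (0,2), (1,3)

α = atan 0.3 = 16.70°;  2α = 33.40°
n_0 = (-0.4787, +0.8780)
n_1 = (-0.8471, -0.5315)
n_2 = (+0.5043, -0.8635)
n_3 = (+0.9503, +0.3113)
  (0,1): δ = 86.50°  ·
  (0,2): δ = 1.68°  ✓
  (0,3): δ = 79.53°  ·
  (1,2): δ = 91.82°  ·
  (1,3): δ = 13.97°  ✓
  (2,3): δ = 102.15°  ·
antipodal pairs: 2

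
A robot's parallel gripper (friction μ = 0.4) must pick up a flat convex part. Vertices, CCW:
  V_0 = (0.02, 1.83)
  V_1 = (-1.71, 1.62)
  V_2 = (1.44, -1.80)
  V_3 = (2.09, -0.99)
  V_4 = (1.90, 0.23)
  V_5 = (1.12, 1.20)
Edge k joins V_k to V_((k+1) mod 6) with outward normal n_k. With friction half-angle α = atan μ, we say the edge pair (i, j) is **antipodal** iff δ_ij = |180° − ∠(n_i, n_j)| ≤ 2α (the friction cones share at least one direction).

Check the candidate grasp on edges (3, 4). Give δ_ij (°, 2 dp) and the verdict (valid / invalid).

δ = 150.05°, invalid

α = atan 0.4 = 21.80°;  2α = 43.60°
edge 3: e_3 = (-0.19, +1.22);  n_3 = (+0.9881, +0.1539)
edge 4: e_4 = (-0.78, +0.97);  n_4 = (+0.7793, +0.6267)
∠(n_3, n_4) = 29.95°
δ = |180° − 29.95°| = 150.05°
150.05° > 2α = 43.60°  →  invalid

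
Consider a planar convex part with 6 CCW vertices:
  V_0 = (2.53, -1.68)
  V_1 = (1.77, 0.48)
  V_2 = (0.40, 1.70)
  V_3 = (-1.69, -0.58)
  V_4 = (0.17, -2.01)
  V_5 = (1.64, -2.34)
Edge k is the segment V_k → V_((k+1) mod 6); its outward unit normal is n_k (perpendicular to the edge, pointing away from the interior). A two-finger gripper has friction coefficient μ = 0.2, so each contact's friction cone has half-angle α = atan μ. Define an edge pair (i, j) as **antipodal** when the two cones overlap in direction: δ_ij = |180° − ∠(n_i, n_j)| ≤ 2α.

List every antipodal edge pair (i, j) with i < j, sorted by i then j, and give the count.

count = 2; pairs: (1,3), (2,5)

α = atan 0.2 = 11.31°;  2α = 22.62°
n_0 = (+0.9433, +0.3319)
n_1 = (+0.6650, +0.7468)
n_2 = (-0.7372, +0.6757)
n_3 = (-0.6095, -0.7928)
n_4 = (-0.2190, -0.9757)
n_5 = (+0.5957, -0.8032)
  (0,1): δ = 151.07°  ·
  (0,2): δ = 61.89°  ·
  (0,3): δ = 33.06°  ·
  (0,4): δ = 57.96°  ·
  (0,5): δ = 107.18°  ·
  (1,2): δ = 90.83°  ·
  (1,3): δ = 4.13°  ✓
  (1,4): δ = 29.03°  ·
  (1,5): δ = 78.25°  ·
  (2,3): δ = 85.04°  ·
  (2,4): δ = 60.14°  ·
  (2,5): δ = 10.93°  ✓
  (3,4): δ = 155.10°  ·
  (3,5): δ = 105.89°  ·
  (4,5): δ = 130.79°  ·
antipodal pairs: 2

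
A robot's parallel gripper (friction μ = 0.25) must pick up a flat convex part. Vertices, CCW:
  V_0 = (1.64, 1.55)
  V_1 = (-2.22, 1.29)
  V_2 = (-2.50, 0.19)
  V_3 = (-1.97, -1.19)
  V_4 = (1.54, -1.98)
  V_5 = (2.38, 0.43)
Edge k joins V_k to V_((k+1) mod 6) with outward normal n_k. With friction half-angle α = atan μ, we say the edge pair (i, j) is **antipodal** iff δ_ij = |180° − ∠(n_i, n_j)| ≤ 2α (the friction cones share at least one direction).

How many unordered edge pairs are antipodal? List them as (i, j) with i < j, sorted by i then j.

count = 3; pairs: (0,3), (1,4), (2,5)

α = atan 0.25 = 14.04°;  2α = 28.07°
n_0 = (-0.0672, +0.9977)
n_1 = (-0.9691, +0.2467)
n_2 = (-0.9335, -0.3585)
n_3 = (-0.2196, -0.9756)
n_4 = (+0.9443, -0.3291)
n_5 = (+0.8343, +0.5513)
  (0,1): δ = 108.13°  ·
  (0,2): δ = 72.84°  ·
  (0,3): δ = 16.54°  ✓
  (0,4): δ = 66.93°  ·
  (0,5): δ = 119.60°  ·
  (1,2): δ = 144.71°  ·
  (1,3): δ = 88.40°  ·
  (1,4): δ = 4.93°  ✓
  (1,5): δ = 47.73°  ·
  (2,3): δ = 123.69°  ·
  (2,4): δ = 40.23°  ·
  (2,5): δ = 12.44°  ✓
  (3,4): δ = 96.53°  ·
  (3,5): δ = 43.86°  ·
  (4,5): δ = 127.33°  ·
antipodal pairs: 3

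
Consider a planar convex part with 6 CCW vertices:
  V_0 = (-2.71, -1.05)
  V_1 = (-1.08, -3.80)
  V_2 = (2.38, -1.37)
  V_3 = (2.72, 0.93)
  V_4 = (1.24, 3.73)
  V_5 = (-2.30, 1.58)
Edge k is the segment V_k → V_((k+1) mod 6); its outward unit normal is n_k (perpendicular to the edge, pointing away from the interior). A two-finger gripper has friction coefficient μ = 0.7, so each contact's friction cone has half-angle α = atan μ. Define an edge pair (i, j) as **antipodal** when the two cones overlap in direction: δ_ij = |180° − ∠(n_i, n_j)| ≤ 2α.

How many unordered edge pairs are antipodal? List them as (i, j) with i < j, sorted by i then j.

α = atan 0.7 = 34.99°;  2α = 69.98°
n_0 = (-0.8602, -0.5099)
n_1 = (+0.5747, -0.8183)
n_2 = (+0.9892, -0.1462)
n_3 = (+0.8841, +0.4673)
n_4 = (-0.5191, +0.8547)
n_5 = (-0.9881, +0.1540)
  (0,1): δ = 85.58°  ·
  (0,2): δ = 39.07°  ✓
  (0,3): δ = 2.80°  ✓
  (0,4): δ = 90.62°  ·
  (0,5): δ = 140.48°  ·
  (1,2): δ = 133.49°  ·
  (1,3): δ = 97.22°  ·
  (1,4): δ = 3.81°  ✓
  (1,5): δ = 46.06°  ✓
  (2,3): δ = 143.73°  ·
  (2,4): δ = 50.32°  ✓
  (2,5): δ = 0.45°  ✓
  (3,4): δ = 86.59°  ·
  (3,5): δ = 36.72°  ✓
  (4,5): δ = 130.13°  ·
antipodal pairs: 7

count = 7; pairs: (0,2), (0,3), (1,4), (1,5), (2,4), (2,5), (3,5)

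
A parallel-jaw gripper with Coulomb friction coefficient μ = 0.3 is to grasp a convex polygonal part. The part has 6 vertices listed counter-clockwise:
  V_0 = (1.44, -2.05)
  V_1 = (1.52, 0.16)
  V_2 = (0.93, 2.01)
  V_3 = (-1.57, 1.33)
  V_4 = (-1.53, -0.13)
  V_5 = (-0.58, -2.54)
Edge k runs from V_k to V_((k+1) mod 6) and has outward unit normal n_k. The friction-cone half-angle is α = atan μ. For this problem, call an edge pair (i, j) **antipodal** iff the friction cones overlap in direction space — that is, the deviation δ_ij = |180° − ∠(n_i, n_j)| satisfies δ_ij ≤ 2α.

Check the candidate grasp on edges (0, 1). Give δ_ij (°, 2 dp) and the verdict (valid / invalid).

δ = 160.24°, invalid

α = atan 0.3 = 16.70°;  2α = 33.40°
edge 0: e_0 = (+0.08, +2.21);  n_0 = (+0.9993, -0.0362)
edge 1: e_1 = (-0.59, +1.85);  n_1 = (+0.9527, +0.3038)
∠(n_0, n_1) = 19.76°
δ = |180° − 19.76°| = 160.24°
160.24° > 2α = 33.40°  →  invalid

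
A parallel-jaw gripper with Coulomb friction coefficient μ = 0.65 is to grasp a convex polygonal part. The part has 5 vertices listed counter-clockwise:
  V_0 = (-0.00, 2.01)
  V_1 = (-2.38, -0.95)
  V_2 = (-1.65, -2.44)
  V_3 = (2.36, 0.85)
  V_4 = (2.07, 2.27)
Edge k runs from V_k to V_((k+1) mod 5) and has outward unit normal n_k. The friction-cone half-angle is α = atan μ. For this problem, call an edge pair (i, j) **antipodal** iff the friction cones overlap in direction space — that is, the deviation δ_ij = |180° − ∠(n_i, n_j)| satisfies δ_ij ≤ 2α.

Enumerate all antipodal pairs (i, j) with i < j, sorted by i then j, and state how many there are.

count = 4; pairs: (0,2), (0,3), (1,3), (2,4)

α = atan 0.65 = 33.02°;  2α = 66.05°
n_0 = (-0.7793, +0.6266)
n_1 = (-0.8980, -0.4400)
n_2 = (+0.6343, -0.7731)
n_3 = (+0.9798, +0.2001)
n_4 = (-0.1246, +0.9922)
  (0,1): δ = 115.10°  ·
  (0,2): δ = 11.83°  ✓
  (0,3): δ = 50.34°  ✓
  (0,4): δ = 135.96°  ·
  (1,2): δ = 76.73°  ·
  (1,3): δ = 14.56°  ✓
  (1,4): δ = 71.06°  ·
  (2,3): δ = 117.82°  ·
  (2,4): δ = 32.21°  ✓
  (3,4): δ = 94.38°  ·
antipodal pairs: 4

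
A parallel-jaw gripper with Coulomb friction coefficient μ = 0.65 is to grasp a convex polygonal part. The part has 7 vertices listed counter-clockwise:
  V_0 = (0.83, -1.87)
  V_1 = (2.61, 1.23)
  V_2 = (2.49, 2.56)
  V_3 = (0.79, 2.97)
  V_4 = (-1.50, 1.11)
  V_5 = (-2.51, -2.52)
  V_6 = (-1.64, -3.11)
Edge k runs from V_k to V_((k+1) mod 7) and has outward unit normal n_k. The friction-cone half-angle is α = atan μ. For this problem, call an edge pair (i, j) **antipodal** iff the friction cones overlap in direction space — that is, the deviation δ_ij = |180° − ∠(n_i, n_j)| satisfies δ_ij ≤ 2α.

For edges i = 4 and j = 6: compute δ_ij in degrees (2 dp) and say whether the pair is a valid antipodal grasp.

α = atan 0.65 = 33.02°;  2α = 66.05°
edge 4: e_4 = (-1.01, -3.63);  n_4 = (-0.9634, +0.2681)
edge 6: e_6 = (+2.47, +1.24);  n_6 = (+0.4487, -0.8937)
∠(n_4, n_6) = 132.21°
δ = |180° − 132.21°| = 47.79°
47.79° ≤ 2α = 66.05°  →  valid

δ = 47.79°, valid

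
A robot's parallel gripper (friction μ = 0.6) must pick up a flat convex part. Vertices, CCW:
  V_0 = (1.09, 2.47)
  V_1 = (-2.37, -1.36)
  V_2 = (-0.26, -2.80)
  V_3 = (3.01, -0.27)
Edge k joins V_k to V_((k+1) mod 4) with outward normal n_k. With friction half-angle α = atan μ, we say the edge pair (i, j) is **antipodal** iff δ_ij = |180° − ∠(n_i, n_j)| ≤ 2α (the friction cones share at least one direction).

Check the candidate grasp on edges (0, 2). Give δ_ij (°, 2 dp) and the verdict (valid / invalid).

α = atan 0.6 = 30.96°;  2α = 61.93°
edge 0: e_0 = (-3.46, -3.83);  n_0 = (-0.7420, +0.6704)
edge 2: e_2 = (+3.27, +2.53);  n_2 = (+0.6119, -0.7909)
∠(n_0, n_2) = 169.82°
δ = |180° − 169.82°| = 10.18°
10.18° ≤ 2α = 61.93°  →  valid

δ = 10.18°, valid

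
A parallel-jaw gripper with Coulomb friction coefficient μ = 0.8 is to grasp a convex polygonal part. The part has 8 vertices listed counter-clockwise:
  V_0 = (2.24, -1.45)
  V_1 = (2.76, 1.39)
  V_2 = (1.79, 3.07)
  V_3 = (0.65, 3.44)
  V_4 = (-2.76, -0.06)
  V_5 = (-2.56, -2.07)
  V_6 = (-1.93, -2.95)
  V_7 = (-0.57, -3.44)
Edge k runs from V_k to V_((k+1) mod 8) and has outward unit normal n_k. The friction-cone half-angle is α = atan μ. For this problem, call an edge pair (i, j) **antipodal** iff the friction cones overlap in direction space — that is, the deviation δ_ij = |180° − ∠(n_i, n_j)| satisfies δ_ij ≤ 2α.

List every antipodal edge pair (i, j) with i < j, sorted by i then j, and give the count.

α = atan 0.8 = 38.66°;  2α = 77.32°
n_0 = (+0.9836, -0.1801)
n_1 = (+0.8660, +0.5000)
n_2 = (+0.3087, +0.9512)
n_3 = (-0.7163, +0.6978)
n_4 = (-0.9951, -0.0990)
n_5 = (-0.8131, -0.5821)
n_6 = (-0.3390, -0.9408)
n_7 = (+0.5779, -0.8161)
  (0,1): δ = 139.62°  ·
  (0,2): δ = 97.61°  ·
  (0,3): δ = 33.88°  ✓
  (0,4): δ = 16.06°  ✓
  (0,5): δ = 45.98°  ✓
  (0,6): δ = 80.56°  ·
  (0,7): δ = 135.68°  ·
  (1,2): δ = 137.98°  ·
  (1,3): δ = 74.26°  ✓
  (1,4): δ = 24.32°  ✓
  (1,5): δ = 5.60°  ✓
  (1,6): δ = 40.18°  ✓
  (1,7): δ = 95.30°  ·
  (2,3): δ = 116.27°  ·
  (2,4): δ = 66.34°  ✓
  (2,5): δ = 36.42°  ✓
  (2,6): δ = 1.83°  ✓
  (2,7): δ = 53.29°  ✓
  (3,4): δ = 130.06°  ·
  (3,5): δ = 100.15°  ·
  (3,6): δ = 65.56°  ✓
  (3,7): δ = 10.44°  ✓
  (4,5): δ = 150.08°  ·
  (4,6): δ = 115.50°  ·
  (4,7): δ = 60.38°  ✓
  (5,6): δ = 145.41°  ·
  (5,7): δ = 90.29°  ·
  (6,7): δ = 124.88°  ·
antipodal pairs: 14

count = 14; pairs: (0,3), (0,4), (0,5), (1,3), (1,4), (1,5), (1,6), (2,4), (2,5), (2,6), (2,7), (3,6), (3,7), (4,7)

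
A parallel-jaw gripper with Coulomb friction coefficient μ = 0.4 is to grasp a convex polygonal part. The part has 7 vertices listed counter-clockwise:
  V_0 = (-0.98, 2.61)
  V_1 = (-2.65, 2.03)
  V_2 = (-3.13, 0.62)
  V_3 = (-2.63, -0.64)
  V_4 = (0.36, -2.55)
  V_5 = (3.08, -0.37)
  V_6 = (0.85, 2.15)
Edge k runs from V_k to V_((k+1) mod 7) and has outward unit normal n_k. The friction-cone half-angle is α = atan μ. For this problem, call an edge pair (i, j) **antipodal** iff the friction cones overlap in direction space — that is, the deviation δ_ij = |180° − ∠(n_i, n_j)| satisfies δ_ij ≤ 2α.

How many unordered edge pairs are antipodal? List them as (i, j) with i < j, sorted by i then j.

α = atan 0.4 = 21.80°;  2α = 43.60°
n_0 = (-0.3281, +0.9446)
n_1 = (-0.9466, +0.3223)
n_2 = (-0.9295, -0.3688)
n_3 = (-0.5383, -0.8427)
n_4 = (+0.6254, -0.7803)
n_5 = (+0.7489, +0.6627)
n_6 = (+0.2438, +0.9698)
  (0,1): δ = 127.95°  ·
  (0,2): δ = 87.51°  ·
  (0,3): δ = 51.72°  ·
  (0,4): δ = 19.56°  ✓
  (0,5): δ = 112.35°  ·
  (0,6): δ = 146.74°  ·
  (1,2): δ = 139.56°  ·
  (1,3): δ = 103.77°  ·
  (1,4): δ = 32.49°  ✓
  (1,5): δ = 60.31°  ·
  (1,6): δ = 94.69°  ·
  (2,3): δ = 144.21°  ·
  (2,4): δ = 72.93°  ·
  (2,5): δ = 19.86°  ✓
  (2,6): δ = 54.25°  ·
  (3,4): δ = 108.72°  ·
  (3,5): δ = 15.92°  ✓
  (3,6): δ = 18.46°  ✓
  (4,5): δ = 87.20°  ·
  (4,6): δ = 52.82°  ·
  (5,6): δ = 145.62°  ·
antipodal pairs: 5

count = 5; pairs: (0,4), (1,4), (2,5), (3,5), (3,6)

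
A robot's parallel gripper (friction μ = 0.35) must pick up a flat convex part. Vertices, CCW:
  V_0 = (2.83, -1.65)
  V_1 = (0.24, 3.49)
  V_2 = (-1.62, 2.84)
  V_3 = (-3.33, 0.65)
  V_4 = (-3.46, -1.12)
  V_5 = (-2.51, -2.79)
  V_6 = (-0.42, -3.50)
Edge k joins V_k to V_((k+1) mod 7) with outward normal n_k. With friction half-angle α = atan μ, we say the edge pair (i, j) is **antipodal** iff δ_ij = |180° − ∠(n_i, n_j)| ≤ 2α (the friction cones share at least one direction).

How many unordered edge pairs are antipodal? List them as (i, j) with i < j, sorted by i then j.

α = atan 0.35 = 19.29°;  2α = 38.58°
n_0 = (+0.8930, +0.4500)
n_1 = (-0.3299, +0.9440)
n_2 = (-0.7882, +0.6154)
n_3 = (-0.9973, +0.0732)
n_4 = (-0.8692, -0.4945)
n_5 = (-0.3217, -0.9469)
n_6 = (+0.4947, -0.8691)
  (0,1): δ = 97.48°  ·
  (0,2): δ = 64.73°  ·
  (0,3): δ = 30.94°  ✓
  (0,4): δ = 2.89°  ✓
  (0,5): δ = 44.49°  ·
  (0,6): δ = 92.91°  ·
  (1,2): δ = 147.25°  ·
  (1,3): δ = 113.46°  ·
  (1,4): δ = 79.63°  ·
  (1,5): δ = 38.03°  ✓
  (1,6): δ = 10.39°  ✓
  (2,3): δ = 146.22°  ·
  (2,4): δ = 112.38°  ·
  (2,5): δ = 70.78°  ·
  (2,6): δ = 22.37°  ✓
  (3,4): δ = 146.17°  ·
  (3,5): δ = 104.56°  ·
  (3,6): δ = 56.15°  ·
  (4,5): δ = 138.40°  ·
  (4,6): δ = 89.98°  ·
  (5,6): δ = 131.59°  ·
antipodal pairs: 5

count = 5; pairs: (0,3), (0,4), (1,5), (1,6), (2,6)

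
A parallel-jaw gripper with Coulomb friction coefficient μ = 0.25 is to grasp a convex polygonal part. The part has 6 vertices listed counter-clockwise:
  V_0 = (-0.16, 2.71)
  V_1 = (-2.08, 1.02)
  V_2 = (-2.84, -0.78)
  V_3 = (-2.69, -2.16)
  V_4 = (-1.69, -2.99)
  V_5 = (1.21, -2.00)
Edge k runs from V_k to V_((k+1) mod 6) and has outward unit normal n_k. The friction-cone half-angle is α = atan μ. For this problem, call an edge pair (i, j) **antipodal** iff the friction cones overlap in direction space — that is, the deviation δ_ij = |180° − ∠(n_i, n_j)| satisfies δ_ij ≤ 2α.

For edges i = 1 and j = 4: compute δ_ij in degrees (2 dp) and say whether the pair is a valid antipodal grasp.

δ = 48.26°, invalid

α = atan 0.25 = 14.04°;  2α = 28.07°
edge 1: e_1 = (-0.76, -1.80);  n_1 = (-0.9212, +0.3890)
edge 4: e_4 = (+2.90, +0.99);  n_4 = (+0.3231, -0.9464)
∠(n_1, n_4) = 131.74°
δ = |180° − 131.74°| = 48.26°
48.26° > 2α = 28.07°  →  invalid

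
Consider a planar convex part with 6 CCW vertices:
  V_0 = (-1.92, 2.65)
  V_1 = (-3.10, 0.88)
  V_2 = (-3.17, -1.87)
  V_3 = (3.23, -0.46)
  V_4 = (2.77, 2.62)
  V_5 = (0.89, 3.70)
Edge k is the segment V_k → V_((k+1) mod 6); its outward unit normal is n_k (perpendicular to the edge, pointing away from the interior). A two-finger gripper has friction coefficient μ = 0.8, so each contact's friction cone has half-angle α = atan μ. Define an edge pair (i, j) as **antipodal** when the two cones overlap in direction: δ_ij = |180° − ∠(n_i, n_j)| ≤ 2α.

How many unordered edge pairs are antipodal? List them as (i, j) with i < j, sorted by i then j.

α = atan 0.8 = 38.66°;  2α = 77.32°
n_0 = (-0.8321, +0.5547)
n_1 = (-0.9997, +0.0254)
n_2 = (+0.2152, -0.9766)
n_3 = (+0.9890, +0.1477)
n_4 = (+0.4981, +0.8671)
n_5 = (-0.3500, +0.9367)
  (0,1): δ = 147.77°  ·
  (0,2): δ = 43.89°  ✓
  (0,3): δ = 42.18°  ✓
  (0,4): δ = 93.81°  ·
  (0,5): δ = 144.18°  ·
  (1,2): δ = 76.12°  ✓
  (1,3): δ = 9.95°  ✓
  (1,4): δ = 61.58°  ✓
  (1,5): δ = 111.95°  ·
  (2,3): δ = 93.93°  ·
  (2,4): δ = 42.30°  ✓
  (2,5): δ = 8.06°  ✓
  (3,4): δ = 128.37°  ·
  (3,5): δ = 78.01°  ·
  (4,5): δ = 129.64°  ·
antipodal pairs: 7

count = 7; pairs: (0,2), (0,3), (1,2), (1,3), (1,4), (2,4), (2,5)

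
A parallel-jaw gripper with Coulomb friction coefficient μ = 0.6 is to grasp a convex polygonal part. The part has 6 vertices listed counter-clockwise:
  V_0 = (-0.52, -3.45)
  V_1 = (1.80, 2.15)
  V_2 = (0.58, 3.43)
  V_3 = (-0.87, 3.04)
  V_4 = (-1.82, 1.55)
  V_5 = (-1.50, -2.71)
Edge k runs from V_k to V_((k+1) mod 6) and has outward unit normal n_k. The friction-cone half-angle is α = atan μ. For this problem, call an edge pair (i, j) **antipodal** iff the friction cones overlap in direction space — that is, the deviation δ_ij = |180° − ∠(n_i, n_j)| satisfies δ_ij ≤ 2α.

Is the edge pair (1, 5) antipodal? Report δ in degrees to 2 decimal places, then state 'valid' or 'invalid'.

δ = 9.32°, valid

α = atan 0.6 = 30.96°;  2α = 61.93°
edge 1: e_1 = (-1.22, +1.28);  n_1 = (+0.7239, +0.6899)
edge 5: e_5 = (+0.98, -0.74);  n_5 = (-0.6026, -0.7980)
∠(n_1, n_5) = 170.68°
δ = |180° − 170.68°| = 9.32°
9.32° ≤ 2α = 61.93°  →  valid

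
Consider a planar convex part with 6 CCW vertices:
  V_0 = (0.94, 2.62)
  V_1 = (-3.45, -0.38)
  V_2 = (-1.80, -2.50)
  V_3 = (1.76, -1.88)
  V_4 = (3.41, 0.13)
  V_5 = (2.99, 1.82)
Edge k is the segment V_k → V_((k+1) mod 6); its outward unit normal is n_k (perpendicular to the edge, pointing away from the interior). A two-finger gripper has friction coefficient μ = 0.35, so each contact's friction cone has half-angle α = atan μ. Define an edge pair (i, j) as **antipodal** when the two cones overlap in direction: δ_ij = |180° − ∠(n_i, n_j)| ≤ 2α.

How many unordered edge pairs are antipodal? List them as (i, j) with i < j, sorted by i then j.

α = atan 0.35 = 19.29°;  2α = 38.58°
n_0 = (-0.5642, +0.8256)
n_1 = (-0.7892, -0.6142)
n_2 = (+0.1716, -0.9852)
n_3 = (+0.7729, -0.6345)
n_4 = (+0.9705, +0.2412)
n_5 = (+0.3635, +0.9316)
  (0,1): δ = 86.45°  ·
  (0,2): δ = 24.47°  ✓
  (0,3): δ = 16.27°  ✓
  (0,4): δ = 69.61°  ·
  (0,5): δ = 124.33°  ·
  (1,2): δ = 118.01°  ·
  (1,3): δ = 77.28°  ·
  (1,4): δ = 23.94°  ✓
  (1,5): δ = 30.79°  ✓
  (2,3): δ = 139.26°  ·
  (2,4): δ = 85.92°  ·
  (2,5): δ = 31.20°  ✓
  (3,4): δ = 126.66°  ·
  (3,5): δ = 71.94°  ·
  (4,5): δ = 125.27°  ·
antipodal pairs: 5

count = 5; pairs: (0,2), (0,3), (1,4), (1,5), (2,5)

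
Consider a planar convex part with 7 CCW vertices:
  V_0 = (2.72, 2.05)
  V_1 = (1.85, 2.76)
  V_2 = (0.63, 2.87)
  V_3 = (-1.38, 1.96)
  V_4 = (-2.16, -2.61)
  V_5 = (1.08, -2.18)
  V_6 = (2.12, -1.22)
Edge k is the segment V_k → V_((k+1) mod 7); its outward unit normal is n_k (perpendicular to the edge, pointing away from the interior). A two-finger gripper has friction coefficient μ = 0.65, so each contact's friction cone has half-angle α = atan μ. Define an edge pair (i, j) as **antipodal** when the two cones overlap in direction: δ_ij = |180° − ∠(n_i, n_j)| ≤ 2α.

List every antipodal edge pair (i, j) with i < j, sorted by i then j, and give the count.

α = atan 0.65 = 33.02°;  2α = 66.05°
n_0 = (+0.6323, +0.7748)
n_1 = (+0.0898, +0.9960)
n_2 = (-0.4124, +0.9110)
n_3 = (-0.9857, +0.1682)
n_4 = (+0.1316, -0.9913)
n_5 = (+0.6783, -0.7348)
n_6 = (+0.9836, -0.1805)
  (0,1): δ = 145.93°  ·
  (0,2): δ = 116.42°  ·
  (0,3): δ = 60.47°  ✓
  (0,4): δ = 46.78°  ✓
  (0,5): δ = 81.93°  ·
  (0,6): δ = 118.82°  ·
  (1,2): δ = 150.49°  ·
  (1,3): δ = 94.53°  ·
  (1,4): δ = 12.71°  ✓
  (1,5): δ = 47.86°  ✓
  (1,6): δ = 84.75°  ·
  (2,3): δ = 124.04°  ·
  (2,4): δ = 16.80°  ✓
  (2,5): δ = 18.35°  ✓
  (2,6): δ = 55.24°  ✓
  (3,4): δ = 72.75°  ·
  (3,5): δ = 37.60°  ✓
  (3,6): δ = 0.71°  ✓
  (4,5): δ = 144.85°  ·
  (4,6): δ = 107.96°  ·
  (5,6): δ = 143.11°  ·
antipodal pairs: 9

count = 9; pairs: (0,3), (0,4), (1,4), (1,5), (2,4), (2,5), (2,6), (3,5), (3,6)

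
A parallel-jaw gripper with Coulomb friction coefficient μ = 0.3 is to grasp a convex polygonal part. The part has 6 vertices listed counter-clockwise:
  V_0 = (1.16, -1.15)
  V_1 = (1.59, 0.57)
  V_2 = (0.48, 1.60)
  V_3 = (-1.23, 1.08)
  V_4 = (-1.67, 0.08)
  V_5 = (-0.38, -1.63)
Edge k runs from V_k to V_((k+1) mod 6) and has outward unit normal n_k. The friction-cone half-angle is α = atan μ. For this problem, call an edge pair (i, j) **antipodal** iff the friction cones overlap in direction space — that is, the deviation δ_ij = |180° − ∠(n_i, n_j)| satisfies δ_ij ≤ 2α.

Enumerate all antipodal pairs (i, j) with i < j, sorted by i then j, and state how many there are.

α = atan 0.3 = 16.70°;  2α = 33.40°
n_0 = (+0.9701, -0.2425)
n_1 = (+0.6802, +0.7330)
n_2 = (-0.2909, +0.9567)
n_3 = (-0.9153, +0.4027)
n_4 = (-0.7983, -0.6022)
n_5 = (+0.2976, -0.9547)
  (0,1): δ = 118.82°  ·
  (0,2): δ = 59.05°  ·
  (0,3): δ = 9.71°  ✓
  (0,4): δ = 51.07°  ·
  (0,5): δ = 121.35°  ·
  (1,2): δ = 120.23°  ·
  (1,3): δ = 70.89°  ·
  (1,4): δ = 10.11°  ✓
  (1,5): δ = 60.17°  ·
  (2,3): δ = 130.66°  ·
  (2,4): δ = 69.88°  ·
  (2,5): δ = 0.40°  ✓
  (3,4): δ = 119.22°  ·
  (3,5): δ = 48.94°  ·
  (4,5): δ = 109.72°  ·
antipodal pairs: 3

count = 3; pairs: (0,3), (1,4), (2,5)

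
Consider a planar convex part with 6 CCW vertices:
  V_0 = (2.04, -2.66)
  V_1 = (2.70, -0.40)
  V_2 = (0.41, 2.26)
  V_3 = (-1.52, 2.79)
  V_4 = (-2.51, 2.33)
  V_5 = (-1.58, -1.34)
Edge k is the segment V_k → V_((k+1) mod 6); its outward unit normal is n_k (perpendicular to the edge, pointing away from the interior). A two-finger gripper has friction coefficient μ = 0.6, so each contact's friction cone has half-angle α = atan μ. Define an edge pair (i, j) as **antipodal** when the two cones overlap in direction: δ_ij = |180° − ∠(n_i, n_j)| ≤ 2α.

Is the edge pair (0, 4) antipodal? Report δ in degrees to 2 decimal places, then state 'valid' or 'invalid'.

δ = 30.50°, valid

α = atan 0.6 = 30.96°;  2α = 61.93°
edge 0: e_0 = (+0.66, +2.26);  n_0 = (+0.9599, -0.2803)
edge 4: e_4 = (+0.93, -3.67);  n_4 = (-0.9694, -0.2456)
∠(n_0, n_4) = 149.50°
δ = |180° − 149.50°| = 30.50°
30.50° ≤ 2α = 61.93°  →  valid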